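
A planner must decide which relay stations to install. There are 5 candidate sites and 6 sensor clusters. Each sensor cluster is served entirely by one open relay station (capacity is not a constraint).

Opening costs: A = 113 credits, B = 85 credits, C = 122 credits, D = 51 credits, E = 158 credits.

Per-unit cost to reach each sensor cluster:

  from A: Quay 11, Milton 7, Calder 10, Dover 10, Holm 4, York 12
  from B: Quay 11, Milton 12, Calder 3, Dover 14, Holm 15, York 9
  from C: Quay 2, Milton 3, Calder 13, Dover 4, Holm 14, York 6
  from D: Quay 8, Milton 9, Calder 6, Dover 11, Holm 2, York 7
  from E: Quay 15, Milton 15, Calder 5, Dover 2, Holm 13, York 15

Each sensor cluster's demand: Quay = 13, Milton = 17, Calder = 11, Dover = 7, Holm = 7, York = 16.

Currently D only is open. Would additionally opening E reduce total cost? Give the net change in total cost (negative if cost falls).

Current service cost with {D}: 526.
Adding E: each sensor cluster re-picks its cheapest; new service cost 452, saving 74.
Extra fixed cost: 158. Net change = 158 − 74 = 84.
(Totals: 577 → 661.)

No — net change +84 (cost rises by 84).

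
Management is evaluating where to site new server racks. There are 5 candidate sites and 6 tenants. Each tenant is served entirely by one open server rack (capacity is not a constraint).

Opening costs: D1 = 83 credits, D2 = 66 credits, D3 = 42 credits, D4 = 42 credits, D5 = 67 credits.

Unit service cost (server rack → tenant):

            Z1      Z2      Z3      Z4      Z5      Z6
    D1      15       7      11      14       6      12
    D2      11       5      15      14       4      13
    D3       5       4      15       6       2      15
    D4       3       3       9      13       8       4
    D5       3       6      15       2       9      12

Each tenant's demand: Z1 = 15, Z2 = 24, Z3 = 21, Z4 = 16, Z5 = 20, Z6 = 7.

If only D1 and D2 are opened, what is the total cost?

Each tenant is assigned to its cheapest site among the open ones.
{D1, D2}: Z1→D2 11·15=165, Z2→D2 5·24=120, Z3→D1 11·21=231, Z4→D1 14·16=224, Z5→D2 4·20=80, Z6→D1 12·7=84. Service 904; fixed 149; total 1053.

Total cost: 1053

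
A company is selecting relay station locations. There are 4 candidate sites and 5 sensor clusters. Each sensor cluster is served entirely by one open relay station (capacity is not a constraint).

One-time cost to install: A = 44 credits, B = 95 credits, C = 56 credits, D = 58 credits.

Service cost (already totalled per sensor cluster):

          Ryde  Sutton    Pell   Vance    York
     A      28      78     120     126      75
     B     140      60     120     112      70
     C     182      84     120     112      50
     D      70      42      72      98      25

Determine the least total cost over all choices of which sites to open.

Minimum total cost: 365

For any fixed open set, each sensor cluster goes to its cheapest open site; total = fixed + service.
{D}: Ryde→D 70, Sutton→D 42, Pell→D 72, Vance→D 98, York→D 25. Service 307; fixed 58; total 365.
{A, D}: service 265 + fixed 102 = 367
{C, D}: service 307 + fixed 114 = 421
{A, B, C, D}: service 265 + fixed 253 = 518
No other subset beats 365.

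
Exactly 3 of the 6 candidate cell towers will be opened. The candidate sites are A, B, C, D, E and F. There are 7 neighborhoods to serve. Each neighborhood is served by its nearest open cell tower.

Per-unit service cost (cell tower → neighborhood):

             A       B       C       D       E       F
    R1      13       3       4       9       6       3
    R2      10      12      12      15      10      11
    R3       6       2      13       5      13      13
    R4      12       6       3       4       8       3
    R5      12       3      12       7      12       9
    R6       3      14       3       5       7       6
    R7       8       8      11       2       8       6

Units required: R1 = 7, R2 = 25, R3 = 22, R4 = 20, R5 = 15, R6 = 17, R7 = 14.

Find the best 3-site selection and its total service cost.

Choose A, B and D; total service cost 519.

With exactly 3 open, each neighborhood uses its cheapest among the chosen.
{A, B, D}: R1→B 3·7=21, R2→A 10·25=250, R3→B 2·22=44, R4→D 4·20=80, R5→B 3·15=45, R6→A 3·17=51, R7→D 2·14=28. Service cost 519.
{B, C, D}: service cost 549
{B, D, E}: service cost 553
Among all 20 size-3 choices, {A, B, D} is lowest.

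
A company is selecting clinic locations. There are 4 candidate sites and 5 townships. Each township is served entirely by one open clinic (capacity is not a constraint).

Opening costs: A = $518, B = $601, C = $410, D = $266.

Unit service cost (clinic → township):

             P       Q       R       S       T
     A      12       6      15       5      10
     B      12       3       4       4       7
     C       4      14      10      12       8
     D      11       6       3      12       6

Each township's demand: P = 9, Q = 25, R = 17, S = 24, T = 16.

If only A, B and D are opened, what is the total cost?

Total cost: 1802

Each township is assigned to its cheapest site among the open ones.
{A, B, D}: P→D 11·9=99, Q→B 3·25=75, R→D 3·17=51, S→B 4·24=96, T→D 6·16=96. Service 417; fixed 1385; total 1802.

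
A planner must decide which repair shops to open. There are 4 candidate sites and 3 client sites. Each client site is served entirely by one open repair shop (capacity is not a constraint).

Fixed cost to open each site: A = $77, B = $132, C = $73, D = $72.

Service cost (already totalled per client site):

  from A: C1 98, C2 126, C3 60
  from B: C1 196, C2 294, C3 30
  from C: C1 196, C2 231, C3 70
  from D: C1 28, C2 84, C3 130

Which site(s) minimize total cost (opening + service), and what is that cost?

Open D only; minimum total cost 314.

For any fixed open set, each client site goes to its cheapest open site; total = fixed + service.
{D}: C1→D 28, C2→D 84, C3→D 130. Service 242; fixed 72; total 314.
{A, D}: service 172 + fixed 149 = 321
{C, D}: C1→D 28, C2→D 84, C3→C 70. Service 182; fixed 145; total 327.
{A, B, C, D}: service 142 + fixed 354 = 496
No other subset beats 314.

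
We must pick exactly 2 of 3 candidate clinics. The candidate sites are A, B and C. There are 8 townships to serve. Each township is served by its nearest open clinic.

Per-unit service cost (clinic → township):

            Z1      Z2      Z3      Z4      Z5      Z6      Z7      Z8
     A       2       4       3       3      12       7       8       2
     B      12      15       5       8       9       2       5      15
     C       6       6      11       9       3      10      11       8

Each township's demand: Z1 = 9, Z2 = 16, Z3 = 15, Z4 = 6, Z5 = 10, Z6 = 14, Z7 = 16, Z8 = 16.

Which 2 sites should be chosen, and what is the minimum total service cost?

With exactly 2 open, each township uses its cheapest among the chosen.
{A, B}: Z1→A 2·9=18, Z2→A 4·16=64, Z3→A 3·15=45, Z4→A 3·6=18, Z5→B 9·10=90, Z6→B 2·14=28, Z7→B 5·16=80, Z8→A 2·16=32. Service cost 375.
{A, C}: service cost 433
{B, C}: service cost 539
Among all 3 size-2 choices, {A, B} is lowest.

Choose A and B; total service cost 375.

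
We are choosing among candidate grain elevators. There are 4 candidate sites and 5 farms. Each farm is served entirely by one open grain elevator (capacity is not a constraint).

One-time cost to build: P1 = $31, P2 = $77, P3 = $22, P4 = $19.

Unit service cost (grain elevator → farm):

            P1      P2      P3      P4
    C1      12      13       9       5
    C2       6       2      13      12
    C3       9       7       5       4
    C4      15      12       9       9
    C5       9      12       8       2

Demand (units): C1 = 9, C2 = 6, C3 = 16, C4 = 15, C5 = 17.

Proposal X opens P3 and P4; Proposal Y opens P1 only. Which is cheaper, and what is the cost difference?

Proposal X: {P3, P4}: C1→P4 5·9=45, C2→P4 12·6=72, C3→P4 4·16=64, C4→P3 9·15=135, C5→P4 2·17=34. Service 350; fixed 41; total 391.
Proposal Y: {P1}: C1→P1 12·9=108, C2→P1 6·6=36, C3→P1 9·16=144, C4→P1 15·15=225, C5→P1 9·17=153. Service 666; fixed 31; total 697.
Difference: |391 − 697| = 306.

Proposal X is cheaper by 306.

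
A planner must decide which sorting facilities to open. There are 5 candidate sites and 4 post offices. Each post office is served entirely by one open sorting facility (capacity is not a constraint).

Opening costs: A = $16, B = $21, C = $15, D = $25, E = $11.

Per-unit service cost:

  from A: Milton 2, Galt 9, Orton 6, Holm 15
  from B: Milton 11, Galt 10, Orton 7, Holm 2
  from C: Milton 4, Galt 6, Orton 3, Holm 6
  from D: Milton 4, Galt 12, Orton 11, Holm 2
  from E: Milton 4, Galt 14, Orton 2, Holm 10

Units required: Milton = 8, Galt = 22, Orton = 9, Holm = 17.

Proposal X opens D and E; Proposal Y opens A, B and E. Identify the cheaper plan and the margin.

Proposal Y is cheaper by 70.

Proposal X: {D, E}: Milton→D 4·8=32, Galt→D 12·22=264, Orton→E 2·9=18, Holm→D 2·17=34. Service 348; fixed 36; total 384.
Proposal Y: {A, B, E}: Milton→A 2·8=16, Galt→A 9·22=198, Orton→E 2·9=18, Holm→B 2·17=34. Service 266; fixed 48; total 314.
Difference: |384 − 314| = 70.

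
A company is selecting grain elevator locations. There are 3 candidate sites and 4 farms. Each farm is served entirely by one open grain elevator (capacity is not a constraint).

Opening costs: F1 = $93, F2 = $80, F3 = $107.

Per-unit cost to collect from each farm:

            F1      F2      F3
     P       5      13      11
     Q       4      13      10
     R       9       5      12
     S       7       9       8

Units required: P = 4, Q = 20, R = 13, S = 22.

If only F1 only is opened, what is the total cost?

Total cost: 464

Each farm is assigned to its cheapest site among the open ones.
{F1}: P→F1 5·4=20, Q→F1 4·20=80, R→F1 9·13=117, S→F1 7·22=154. Service 371; fixed 93; total 464.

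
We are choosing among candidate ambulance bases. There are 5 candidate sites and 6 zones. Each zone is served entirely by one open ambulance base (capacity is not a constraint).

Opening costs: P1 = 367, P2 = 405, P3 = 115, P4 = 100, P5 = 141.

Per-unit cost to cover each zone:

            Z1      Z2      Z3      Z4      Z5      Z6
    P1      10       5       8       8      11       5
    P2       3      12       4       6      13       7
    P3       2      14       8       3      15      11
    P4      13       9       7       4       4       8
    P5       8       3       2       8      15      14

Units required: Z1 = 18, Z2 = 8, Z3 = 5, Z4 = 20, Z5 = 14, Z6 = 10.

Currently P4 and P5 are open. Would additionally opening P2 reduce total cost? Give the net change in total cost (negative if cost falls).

No — net change +305 (cost rises by 305).

Current service cost with {P4, P5}: 394.
Adding P2: each zone re-picks its cheapest; new service cost 294, saving 100.
Extra fixed cost: 405. Net change = 405 − 100 = 305.
(Totals: 635 → 940.)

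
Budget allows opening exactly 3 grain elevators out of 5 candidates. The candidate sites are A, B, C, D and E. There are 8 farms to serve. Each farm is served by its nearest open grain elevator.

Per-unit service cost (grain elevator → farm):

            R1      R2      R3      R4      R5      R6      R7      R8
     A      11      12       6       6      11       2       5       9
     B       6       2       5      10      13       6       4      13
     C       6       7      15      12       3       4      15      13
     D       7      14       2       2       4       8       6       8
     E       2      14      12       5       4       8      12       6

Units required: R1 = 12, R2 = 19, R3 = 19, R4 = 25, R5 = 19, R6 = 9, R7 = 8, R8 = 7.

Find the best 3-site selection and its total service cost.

With exactly 3 open, each farm uses its cheapest among the chosen.
{B, D, E}: R1→E 2·12=24, R2→B 2·19=38, R3→D 2·19=38, R4→D 2·25=50, R5→D 4·19=76, R6→B 6·9=54, R7→B 4·8=32, R8→E 6·7=42. Service cost 354.
{B, C, D}: service cost 379
{A, B, D}: service cost 380
Among all 10 size-3 choices, {B, D, E} is lowest.

Choose B, D and E; total service cost 354.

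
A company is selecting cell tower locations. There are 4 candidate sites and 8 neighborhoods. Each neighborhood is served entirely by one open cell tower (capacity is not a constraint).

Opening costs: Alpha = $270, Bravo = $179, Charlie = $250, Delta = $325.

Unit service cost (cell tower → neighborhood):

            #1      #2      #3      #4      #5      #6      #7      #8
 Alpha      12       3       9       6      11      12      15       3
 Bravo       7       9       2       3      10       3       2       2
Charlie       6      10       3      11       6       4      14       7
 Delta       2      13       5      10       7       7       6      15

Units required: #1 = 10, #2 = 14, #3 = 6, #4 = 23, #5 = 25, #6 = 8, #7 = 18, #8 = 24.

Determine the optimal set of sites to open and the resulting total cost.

For any fixed open set, each neighborhood goes to its cheapest open site; total = fixed + service.
{Bravo}: #1→Bravo 7·10=70, #2→Bravo 9·14=126, #3→Bravo 2·6=12, #4→Bravo 3·23=69, #5→Bravo 10·25=250, #6→Bravo 3·8=24, #7→Bravo 2·18=36, #8→Bravo 2·24=48. Service 635; fixed 179; total 814.
{Bravo, Charlie}: service 525 + fixed 429 = 954
{Alpha, Bravo}: service 551 + fixed 449 = 1000
{Alpha, Bravo, Charlie, Delta}: #1→Delta 2·10=20, #2→Alpha 3·14=42, #3→Bravo 2·6=12, #4→Bravo 3·23=69, #5→Charlie 6·25=150, #6→Bravo 3·8=24, #7→Bravo 2·18=36, #8→Bravo 2·24=48. Service 401; fixed 1024; total 1425.
No other subset beats 814.

Open Bravo only; minimum total cost 814.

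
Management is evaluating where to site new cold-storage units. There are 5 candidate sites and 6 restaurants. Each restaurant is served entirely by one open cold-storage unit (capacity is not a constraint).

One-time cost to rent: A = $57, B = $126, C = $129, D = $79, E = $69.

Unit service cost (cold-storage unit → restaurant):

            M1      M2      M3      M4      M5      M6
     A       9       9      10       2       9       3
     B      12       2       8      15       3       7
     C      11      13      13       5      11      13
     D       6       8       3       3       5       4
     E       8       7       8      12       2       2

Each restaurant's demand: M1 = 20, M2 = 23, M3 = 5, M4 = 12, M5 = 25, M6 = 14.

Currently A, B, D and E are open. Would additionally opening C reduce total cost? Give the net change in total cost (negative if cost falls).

Current service cost with {A, B, D, E}: 283.
Adding C: each restaurant re-picks its cheapest; new service cost 283, saving 0.
Extra fixed cost: 129. Net change = 129 − 0 = 129.
(Totals: 614 → 743.)

No — net change +129 (cost rises by 129).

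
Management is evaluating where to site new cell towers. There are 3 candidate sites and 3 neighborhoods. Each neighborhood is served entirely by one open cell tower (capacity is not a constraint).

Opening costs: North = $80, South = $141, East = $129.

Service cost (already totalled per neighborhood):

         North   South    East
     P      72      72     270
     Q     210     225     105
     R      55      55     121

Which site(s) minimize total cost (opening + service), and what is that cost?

Open North only; minimum total cost 417.

For any fixed open set, each neighborhood goes to its cheapest open site; total = fixed + service.
{North}: P→North 72, Q→North 210, R→North 55. Service 337; fixed 80; total 417.
{North, East}: service 232 + fixed 209 = 441
{South}: service 352 + fixed 141 = 493
{North, South, East}: service 232 + fixed 350 = 582
(All 7 nonempty subsets were checked; North only is lowest.)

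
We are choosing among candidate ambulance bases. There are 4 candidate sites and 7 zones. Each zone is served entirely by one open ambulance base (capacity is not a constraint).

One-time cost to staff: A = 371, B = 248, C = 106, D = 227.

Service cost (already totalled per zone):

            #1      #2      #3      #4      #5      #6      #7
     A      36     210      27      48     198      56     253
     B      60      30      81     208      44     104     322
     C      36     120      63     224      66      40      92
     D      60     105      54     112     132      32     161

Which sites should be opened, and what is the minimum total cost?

Open C only; minimum total cost 747.

For any fixed open set, each zone goes to its cheapest open site; total = fixed + service.
{C}: #1→C 36, #2→C 120, #3→C 63, #4→C 224, #5→C 66, #6→C 40, #7→C 92. Service 641; fixed 106; total 747.
{C, D}: #1→C 36, #2→D 105, #3→D 54, #4→D 112, #5→C 66, #6→D 32, #7→C 92. Service 497; fixed 333; total 830.
{B, C}: service 513 + fixed 354 = 867
{A, B, C, D}: #1→A 36, #2→B 30, #3→A 27, #4→A 48, #5→B 44, #6→D 32, #7→C 92. Service 309; fixed 952; total 1261.
(All 15 nonempty subsets were checked; C only is lowest.)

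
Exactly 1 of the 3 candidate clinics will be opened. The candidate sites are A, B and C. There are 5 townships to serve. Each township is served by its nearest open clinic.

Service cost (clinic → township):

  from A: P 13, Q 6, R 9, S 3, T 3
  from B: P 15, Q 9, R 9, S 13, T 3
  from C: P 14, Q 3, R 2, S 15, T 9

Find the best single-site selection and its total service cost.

Choose A only; total service cost 34.

With exactly 1 open, each township uses its cheapest among the chosen.
{A}: P→A 13, Q→A 6, R→A 9, S→A 3, T→A 3. Service cost 34.
{C}: service cost 43
{B}: service cost 49
Among all 3 size-1 choices, {A} is lowest.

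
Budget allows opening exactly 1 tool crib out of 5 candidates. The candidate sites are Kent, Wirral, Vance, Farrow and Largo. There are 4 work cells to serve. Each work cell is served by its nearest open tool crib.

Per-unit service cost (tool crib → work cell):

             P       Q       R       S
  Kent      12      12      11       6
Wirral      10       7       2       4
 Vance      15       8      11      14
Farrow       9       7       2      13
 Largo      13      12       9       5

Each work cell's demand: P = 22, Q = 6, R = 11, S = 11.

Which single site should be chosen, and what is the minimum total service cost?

Choose Wirral only; total service cost 328.

With exactly 1 open, each work cell uses its cheapest among the chosen.
{Wirral}: P→Wirral 10·22=220, Q→Wirral 7·6=42, R→Wirral 2·11=22, S→Wirral 4·11=44. Service cost 328.
{Farrow}: service cost 405
{Largo}: service cost 512
Among all 5 size-1 choices, {Wirral} is lowest.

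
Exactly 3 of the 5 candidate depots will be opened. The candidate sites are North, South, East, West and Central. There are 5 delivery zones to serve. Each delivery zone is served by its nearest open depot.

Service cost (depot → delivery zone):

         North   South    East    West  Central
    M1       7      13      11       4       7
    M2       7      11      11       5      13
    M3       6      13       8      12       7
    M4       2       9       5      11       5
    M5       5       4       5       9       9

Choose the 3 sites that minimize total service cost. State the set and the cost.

Choose North, South and West; total service cost 21.

With exactly 3 open, each delivery zone uses its cheapest among the chosen.
{North, South, West}: M1→West 4, M2→West 5, M3→North 6, M4→North 2, M5→South 4. Service cost 21.
{North, East, West}: service cost 22
{North, West, Central}: service cost 22
Among all 10 size-3 choices, {North, South, West} is lowest.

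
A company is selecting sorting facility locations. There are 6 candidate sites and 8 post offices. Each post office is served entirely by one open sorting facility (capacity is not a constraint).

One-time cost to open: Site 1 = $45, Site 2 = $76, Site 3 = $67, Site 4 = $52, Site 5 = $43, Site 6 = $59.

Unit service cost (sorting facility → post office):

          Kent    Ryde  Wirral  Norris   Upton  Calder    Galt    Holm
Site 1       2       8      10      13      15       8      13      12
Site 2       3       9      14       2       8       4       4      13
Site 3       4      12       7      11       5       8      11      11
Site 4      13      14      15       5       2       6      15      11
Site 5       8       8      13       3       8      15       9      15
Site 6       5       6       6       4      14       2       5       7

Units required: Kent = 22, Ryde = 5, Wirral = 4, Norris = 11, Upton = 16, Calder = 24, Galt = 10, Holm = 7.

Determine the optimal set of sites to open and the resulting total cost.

Open Site 1, Site 4 and Site 6; minimum total cost 477.

For any fixed open set, each post office goes to its cheapest open site; total = fixed + service.
{Site 1, Site 4, Site 6}: Kent→Site 1 2·22=44, Ryde→Site 6 6·5=30, Wirral→Site 6 6·4=24, Norris→Site 6 4·11=44, Upton→Site 4 2·16=32, Calder→Site 6 2·24=48, Galt→Site 6 5·10=50, Holm→Site 6 7·7=49. Service 321; fixed 156; total 477.
{Site 2, Site 4, Site 6}: Kent→Site 2 3·22=66, Ryde→Site 6 6·5=30, Wirral→Site 6 6·4=24, Norris→Site 2 2·11=22, Upton→Site 4 2·16=32, Calder→Site 6 2·24=48, Galt→Site 2 4·10=40, Holm→Site 6 7·7=49. Service 311; fixed 187; total 498.
{Site 4, Site 6}: service 387 + fixed 111 = 498
{Site 1, Site 2, Site 3, Site 4, Site 5, Site 6}: service 289 + fixed 342 = 631
No other subset beats 477.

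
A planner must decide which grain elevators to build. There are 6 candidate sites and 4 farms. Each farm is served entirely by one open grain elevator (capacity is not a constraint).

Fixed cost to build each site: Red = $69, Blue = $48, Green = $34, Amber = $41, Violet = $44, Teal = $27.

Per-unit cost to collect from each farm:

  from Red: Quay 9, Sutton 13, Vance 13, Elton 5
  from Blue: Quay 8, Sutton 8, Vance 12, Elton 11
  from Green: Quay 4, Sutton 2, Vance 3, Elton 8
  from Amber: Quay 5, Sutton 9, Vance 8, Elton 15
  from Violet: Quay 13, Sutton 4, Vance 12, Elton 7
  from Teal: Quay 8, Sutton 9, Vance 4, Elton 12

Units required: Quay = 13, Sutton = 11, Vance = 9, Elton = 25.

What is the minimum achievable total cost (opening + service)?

For any fixed open set, each farm goes to its cheapest open site; total = fixed + service.
{Red, Green}: Quay→Green 4·13=52, Sutton→Green 2·11=22, Vance→Green 3·9=27, Elton→Red 5·25=125. Service 226; fixed 103; total 329.
{Green}: Quay→Green 4·13=52, Sutton→Green 2·11=22, Vance→Green 3·9=27, Elton→Green 8·25=200. Service 301; fixed 34; total 335.
{Green, Violet}: service 276 + fixed 78 = 354
{Red, Blue, Green, Amber, Violet, Teal}: service 226 + fixed 263 = 489
No other subset beats 329.

Minimum total cost: 329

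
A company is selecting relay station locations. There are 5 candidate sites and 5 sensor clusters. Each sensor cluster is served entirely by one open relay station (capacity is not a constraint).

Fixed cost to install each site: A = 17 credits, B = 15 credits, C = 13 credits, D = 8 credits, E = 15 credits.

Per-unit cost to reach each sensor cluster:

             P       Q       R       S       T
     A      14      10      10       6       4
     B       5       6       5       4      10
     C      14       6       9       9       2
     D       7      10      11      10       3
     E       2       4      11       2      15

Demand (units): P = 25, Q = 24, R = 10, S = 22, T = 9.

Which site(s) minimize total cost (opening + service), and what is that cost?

For any fixed open set, each sensor cluster goes to its cheapest open site; total = fixed + service.
{B, C, E}: P→E 2·25=50, Q→E 4·24=96, R→B 5·10=50, S→E 2·22=44, T→C 2·9=18. Service 258; fixed 43; total 301.
{B, D, E}: service 267 + fixed 38 = 305
{B, C, D, E}: service 258 + fixed 51 = 309
{A, B, C, D, E}: service 258 + fixed 68 = 326
No other subset beats 301.

Open B, C and E; minimum total cost 301.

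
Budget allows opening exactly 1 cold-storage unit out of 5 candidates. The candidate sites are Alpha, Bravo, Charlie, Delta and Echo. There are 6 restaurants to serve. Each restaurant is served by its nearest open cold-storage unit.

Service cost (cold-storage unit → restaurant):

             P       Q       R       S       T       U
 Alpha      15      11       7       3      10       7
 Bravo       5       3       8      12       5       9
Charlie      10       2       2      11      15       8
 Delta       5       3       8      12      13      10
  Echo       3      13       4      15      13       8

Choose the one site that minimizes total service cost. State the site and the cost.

Choose Bravo only; total service cost 42.

With exactly 1 open, each restaurant uses its cheapest among the chosen.
{Bravo}: P→Bravo 5, Q→Bravo 3, R→Bravo 8, S→Bravo 12, T→Bravo 5, U→Bravo 9. Service cost 42.
{Charlie}: service cost 48
{Delta}: service cost 51
Among all 5 size-1 choices, {Bravo} is lowest.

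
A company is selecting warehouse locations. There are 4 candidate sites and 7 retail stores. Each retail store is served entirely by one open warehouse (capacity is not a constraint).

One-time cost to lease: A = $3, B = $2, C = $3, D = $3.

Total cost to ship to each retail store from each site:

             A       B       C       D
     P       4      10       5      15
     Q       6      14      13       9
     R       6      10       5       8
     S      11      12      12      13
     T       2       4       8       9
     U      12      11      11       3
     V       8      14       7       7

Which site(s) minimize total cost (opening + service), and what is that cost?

Open A and D; minimum total cost 45.

For any fixed open set, each retail store goes to its cheapest open site; total = fixed + service.
{A, D}: P→A 4, Q→A 6, R→A 6, S→A 11, T→A 2, U→D 3, V→D 7. Service 39; fixed 6; total 45.
{A, B, D}: P→A 4, Q→A 6, R→A 6, S→A 11, T→A 2, U→D 3, V→D 7. Service 39; fixed 8; total 47.
{A, C, D}: service 38 + fixed 9 = 47
{A, B, C, D}: service 38 + fixed 11 = 49
(All 15 nonempty subsets were checked; A and D is lowest.)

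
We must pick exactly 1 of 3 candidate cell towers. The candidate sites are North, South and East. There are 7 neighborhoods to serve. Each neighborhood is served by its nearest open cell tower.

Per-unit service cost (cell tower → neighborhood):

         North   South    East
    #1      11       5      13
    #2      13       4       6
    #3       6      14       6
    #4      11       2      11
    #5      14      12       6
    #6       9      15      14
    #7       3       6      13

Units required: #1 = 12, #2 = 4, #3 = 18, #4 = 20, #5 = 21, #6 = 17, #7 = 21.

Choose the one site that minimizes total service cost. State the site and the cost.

With exactly 1 open, each neighborhood uses its cheapest among the chosen.
{South}: #1→South 5·12=60, #2→South 4·4=16, #3→South 14·18=252, #4→South 2·20=40, #5→South 12·21=252, #6→South 15·17=255, #7→South 6·21=126. Service cost 1001.
{North}: service cost 1022
{East}: service cost 1145
Among all 3 size-1 choices, {South} is lowest.

Choose South only; total service cost 1001.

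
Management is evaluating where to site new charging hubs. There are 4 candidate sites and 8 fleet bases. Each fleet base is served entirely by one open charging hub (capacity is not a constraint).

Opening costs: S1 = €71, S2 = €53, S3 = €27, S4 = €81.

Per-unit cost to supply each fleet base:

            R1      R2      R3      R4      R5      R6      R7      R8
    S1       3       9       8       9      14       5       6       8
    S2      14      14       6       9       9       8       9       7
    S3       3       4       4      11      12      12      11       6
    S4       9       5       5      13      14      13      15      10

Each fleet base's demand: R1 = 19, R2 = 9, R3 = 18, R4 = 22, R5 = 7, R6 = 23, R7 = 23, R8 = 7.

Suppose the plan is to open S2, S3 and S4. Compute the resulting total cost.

Each fleet base is assigned to its cheapest site among the open ones.
{S2, S3, S4}: R1→S3 3·19=57, R2→S3 4·9=36, R3→S3 4·18=72, R4→S2 9·22=198, R5→S2 9·7=63, R6→S2 8·23=184, R7→S2 9·23=207, R8→S3 6·7=42. Service 859; fixed 161; total 1020.

Total cost: 1020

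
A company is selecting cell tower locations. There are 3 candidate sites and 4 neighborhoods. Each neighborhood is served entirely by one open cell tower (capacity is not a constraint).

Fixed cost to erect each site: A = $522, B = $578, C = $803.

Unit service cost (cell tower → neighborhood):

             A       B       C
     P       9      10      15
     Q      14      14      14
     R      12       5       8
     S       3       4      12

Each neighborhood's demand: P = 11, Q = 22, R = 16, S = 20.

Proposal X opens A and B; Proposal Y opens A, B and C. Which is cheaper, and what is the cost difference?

Proposal X: {A, B}: P→A 9·11=99, Q→A 14·22=308, R→B 5·16=80, S→A 3·20=60. Service 547; fixed 1100; total 1647.
Proposal Y: {A, B, C}: P→A 9·11=99, Q→A 14·22=308, R→B 5·16=80, S→A 3·20=60. Service 547; fixed 1903; total 2450.
Difference: |1647 − 2450| = 803.

Proposal X is cheaper by 803.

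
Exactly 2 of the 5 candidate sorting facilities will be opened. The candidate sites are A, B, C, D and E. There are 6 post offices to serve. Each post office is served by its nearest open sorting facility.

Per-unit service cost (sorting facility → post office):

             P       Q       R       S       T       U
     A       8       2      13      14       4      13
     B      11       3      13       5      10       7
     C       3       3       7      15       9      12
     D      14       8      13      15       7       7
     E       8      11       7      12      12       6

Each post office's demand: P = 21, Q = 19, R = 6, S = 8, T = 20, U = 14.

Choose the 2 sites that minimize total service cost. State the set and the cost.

Choose B and C; total service cost 480.

With exactly 2 open, each post office uses its cheapest among the chosen.
{B, C}: P→C 3·21=63, Q→B 3·19=57, R→C 7·6=42, S→B 5·8=40, T→C 9·20=180, U→B 7·14=98. Service cost 480.
{A, B}: service cost 502
{A, C}: service cost 503
Among all 10 size-2 choices, {B, C} is lowest.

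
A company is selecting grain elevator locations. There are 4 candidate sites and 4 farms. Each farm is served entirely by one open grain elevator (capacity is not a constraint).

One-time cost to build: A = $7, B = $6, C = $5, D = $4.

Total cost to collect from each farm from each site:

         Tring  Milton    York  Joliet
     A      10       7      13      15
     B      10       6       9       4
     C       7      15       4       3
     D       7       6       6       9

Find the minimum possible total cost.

Minimum total cost: 29

For any fixed open set, each farm goes to its cheapest open site; total = fixed + service.
{C, D}: Tring→C 7, Milton→D 6, York→C 4, Joliet→C 3. Service 20; fixed 9; total 29.
{B, C}: Tring→C 7, Milton→B 6, York→C 4, Joliet→C 3. Service 20; fixed 11; total 31.
{D}: Tring→D 7, Milton→D 6, York→D 6, Joliet→D 9. Service 28; fixed 4; total 32.
{A, B, C, D}: service 20 + fixed 22 = 42
(All 15 nonempty subsets were checked; C and D is lowest.)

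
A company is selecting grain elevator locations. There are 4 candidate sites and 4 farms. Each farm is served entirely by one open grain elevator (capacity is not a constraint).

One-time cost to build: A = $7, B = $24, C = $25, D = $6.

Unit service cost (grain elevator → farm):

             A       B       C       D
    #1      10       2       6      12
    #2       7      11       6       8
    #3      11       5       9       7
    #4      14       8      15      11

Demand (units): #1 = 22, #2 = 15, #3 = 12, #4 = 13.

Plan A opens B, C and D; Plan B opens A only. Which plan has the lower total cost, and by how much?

Plan A: {B, C, D}: #1→B 2·22=44, #2→C 6·15=90, #3→B 5·12=60, #4→B 8·13=104. Service 298; fixed 55; total 353.
Plan B: {A}: #1→A 10·22=220, #2→A 7·15=105, #3→A 11·12=132, #4→A 14·13=182. Service 639; fixed 7; total 646.
Difference: |353 − 646| = 293.

Plan A is cheaper by 293.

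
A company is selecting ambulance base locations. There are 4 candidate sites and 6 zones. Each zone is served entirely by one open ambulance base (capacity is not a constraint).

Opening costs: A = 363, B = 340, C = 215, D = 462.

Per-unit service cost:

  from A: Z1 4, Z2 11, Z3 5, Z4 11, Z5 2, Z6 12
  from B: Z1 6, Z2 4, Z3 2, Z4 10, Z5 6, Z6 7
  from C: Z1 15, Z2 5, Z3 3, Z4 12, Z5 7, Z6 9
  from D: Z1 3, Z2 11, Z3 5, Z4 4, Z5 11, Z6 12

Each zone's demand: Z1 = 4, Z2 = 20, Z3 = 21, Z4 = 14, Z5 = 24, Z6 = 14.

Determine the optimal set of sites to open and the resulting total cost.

For any fixed open set, each zone goes to its cheapest open site; total = fixed + service.
{B}: Z1→B 6·4=24, Z2→B 4·20=80, Z3→B 2·21=42, Z4→B 10·14=140, Z5→B 6·24=144, Z6→B 7·14=98. Service 528; fixed 340; total 868.
{C}: service 685 + fixed 215 = 900
{A}: service 711 + fixed 363 = 1074
{A, B, C, D}: Z1→D 3·4=12, Z2→B 4·20=80, Z3→B 2·21=42, Z4→D 4·14=56, Z5→A 2·24=48, Z6→B 7·14=98. Service 336; fixed 1380; total 1716.
No other subset beats 868.

Open B only; minimum total cost 868.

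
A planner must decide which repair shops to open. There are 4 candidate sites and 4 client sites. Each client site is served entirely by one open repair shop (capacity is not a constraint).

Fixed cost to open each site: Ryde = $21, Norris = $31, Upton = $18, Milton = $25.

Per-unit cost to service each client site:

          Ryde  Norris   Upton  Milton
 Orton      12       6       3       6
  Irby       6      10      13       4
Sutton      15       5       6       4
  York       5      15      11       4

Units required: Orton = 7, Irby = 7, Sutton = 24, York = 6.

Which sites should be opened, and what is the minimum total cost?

For any fixed open set, each client site goes to its cheapest open site; total = fixed + service.
{Upton, Milton}: Orton→Upton 3·7=21, Irby→Milton 4·7=28, Sutton→Milton 4·24=96, York→Milton 4·6=24. Service 169; fixed 43; total 212.
{Milton}: service 190 + fixed 25 = 215
{Ryde, Upton, Milton}: service 169 + fixed 64 = 233
{Ryde, Norris, Upton, Milton}: service 169 + fixed 95 = 264
No other subset beats 212.

Open Upton and Milton; minimum total cost 212.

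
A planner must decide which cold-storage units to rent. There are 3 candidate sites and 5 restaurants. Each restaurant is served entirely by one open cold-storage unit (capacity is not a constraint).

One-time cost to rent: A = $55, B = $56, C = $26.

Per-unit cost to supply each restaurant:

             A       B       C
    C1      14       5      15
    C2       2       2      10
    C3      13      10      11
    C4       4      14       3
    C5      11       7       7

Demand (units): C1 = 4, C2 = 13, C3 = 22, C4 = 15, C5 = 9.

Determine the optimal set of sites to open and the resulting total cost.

Open B and C; minimum total cost 456.

For any fixed open set, each restaurant goes to its cheapest open site; total = fixed + service.
{B, C}: C1→B 5·4=20, C2→B 2·13=26, C3→B 10·22=220, C4→C 3·15=45, C5→B 7·9=63. Service 374; fixed 82; total 456.
{A, B}: service 389 + fixed 111 = 500
{A, B, C}: service 374 + fixed 137 = 511
{C}: C1→C 15·4=60, C2→C 10·13=130, C3→C 11·22=242, C4→C 3·15=45, C5→C 7·9=63. Service 540; fixed 26; total 566.
(All 7 nonempty subsets were checked; B and C is lowest.)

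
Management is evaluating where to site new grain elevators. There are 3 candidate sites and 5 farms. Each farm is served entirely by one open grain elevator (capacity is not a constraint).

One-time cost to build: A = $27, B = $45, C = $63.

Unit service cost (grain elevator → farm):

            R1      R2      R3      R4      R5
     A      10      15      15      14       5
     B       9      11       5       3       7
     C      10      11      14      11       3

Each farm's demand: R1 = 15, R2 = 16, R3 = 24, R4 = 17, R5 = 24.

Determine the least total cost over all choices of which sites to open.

For any fixed open set, each farm goes to its cheapest open site; total = fixed + service.
{B, C}: R1→B 9·15=135, R2→B 11·16=176, R3→B 5·24=120, R4→B 3·17=51, R5→C 3·24=72. Service 554; fixed 108; total 662.
{A, B}: service 602 + fixed 72 = 674
{A, B, C}: service 554 + fixed 135 = 689
{A}: service 1108 + fixed 27 = 1135
No other subset beats 662.

Minimum total cost: 662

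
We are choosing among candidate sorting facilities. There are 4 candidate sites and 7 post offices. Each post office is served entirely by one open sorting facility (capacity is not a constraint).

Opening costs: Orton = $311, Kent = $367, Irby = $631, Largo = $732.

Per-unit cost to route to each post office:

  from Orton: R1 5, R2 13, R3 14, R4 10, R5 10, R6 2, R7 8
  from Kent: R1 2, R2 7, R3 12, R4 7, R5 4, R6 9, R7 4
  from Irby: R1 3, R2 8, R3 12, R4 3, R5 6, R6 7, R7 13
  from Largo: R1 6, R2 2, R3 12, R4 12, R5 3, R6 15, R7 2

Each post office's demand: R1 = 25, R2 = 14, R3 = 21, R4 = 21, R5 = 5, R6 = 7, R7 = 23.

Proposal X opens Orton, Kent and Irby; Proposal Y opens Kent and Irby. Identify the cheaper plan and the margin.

Proposal Y is cheaper by 276.

Proposal X: {Orton, Kent, Irby}: R1→Kent 2·25=50, R2→Kent 7·14=98, R3→Kent 12·21=252, R4→Irby 3·21=63, R5→Kent 4·5=20, R6→Orton 2·7=14, R7→Kent 4·23=92. Service 589; fixed 1309; total 1898.
Proposal Y: {Kent, Irby}: R1→Kent 2·25=50, R2→Kent 7·14=98, R3→Kent 12·21=252, R4→Irby 3·21=63, R5→Kent 4·5=20, R6→Irby 7·7=49, R7→Kent 4·23=92. Service 624; fixed 998; total 1622.
Difference: |1898 − 1622| = 276.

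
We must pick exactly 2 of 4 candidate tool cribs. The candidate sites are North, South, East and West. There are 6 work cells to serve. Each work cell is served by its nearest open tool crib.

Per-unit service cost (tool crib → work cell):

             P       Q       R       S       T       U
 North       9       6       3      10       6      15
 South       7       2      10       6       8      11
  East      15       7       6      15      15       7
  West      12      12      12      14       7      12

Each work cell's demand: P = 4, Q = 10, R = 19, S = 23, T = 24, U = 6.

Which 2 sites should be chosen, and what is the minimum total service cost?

Choose North and South; total service cost 453.

With exactly 2 open, each work cell uses its cheapest among the chosen.
{North, South}: P→South 7·4=28, Q→South 2·10=20, R→North 3·19=57, S→South 6·23=138, T→North 6·24=144, U→South 11·6=66. Service cost 453.
{South, East}: service cost 534
{North, East}: service cost 569
Among all 6 size-2 choices, {North, South} is lowest.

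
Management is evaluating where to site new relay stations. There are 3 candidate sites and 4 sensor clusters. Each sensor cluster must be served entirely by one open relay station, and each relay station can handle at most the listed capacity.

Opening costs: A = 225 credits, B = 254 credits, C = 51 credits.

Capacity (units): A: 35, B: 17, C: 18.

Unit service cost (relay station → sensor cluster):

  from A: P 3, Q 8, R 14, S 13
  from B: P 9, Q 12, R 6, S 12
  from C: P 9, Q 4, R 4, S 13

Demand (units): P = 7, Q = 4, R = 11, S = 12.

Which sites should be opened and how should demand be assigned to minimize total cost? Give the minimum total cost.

Minimum total cost: 513

Open {A, C}: P→A 3·7=21, Q→C 4·4=16, R→C 4·11=44, S→A 13·12=156.
Loads: A carries 19/35, C carries 15/18. Service 237; fixed 276; total 513.
Next best feasible plan costs 529.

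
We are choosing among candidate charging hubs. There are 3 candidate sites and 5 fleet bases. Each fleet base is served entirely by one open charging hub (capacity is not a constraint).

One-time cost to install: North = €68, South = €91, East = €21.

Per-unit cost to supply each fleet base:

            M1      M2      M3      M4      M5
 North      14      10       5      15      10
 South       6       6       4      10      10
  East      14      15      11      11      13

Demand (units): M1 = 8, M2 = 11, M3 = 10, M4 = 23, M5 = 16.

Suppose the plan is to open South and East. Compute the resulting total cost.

Total cost: 656

Each fleet base is assigned to its cheapest site among the open ones.
{South, East}: M1→South 6·8=48, M2→South 6·11=66, M3→South 4·10=40, M4→South 10·23=230, M5→South 10·16=160. Service 544; fixed 112; total 656.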